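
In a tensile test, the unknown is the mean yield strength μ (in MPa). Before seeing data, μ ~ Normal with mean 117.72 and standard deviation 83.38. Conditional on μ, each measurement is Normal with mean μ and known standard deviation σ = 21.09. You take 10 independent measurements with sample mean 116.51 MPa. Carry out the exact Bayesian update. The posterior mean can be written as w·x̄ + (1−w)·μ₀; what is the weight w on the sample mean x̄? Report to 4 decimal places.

For Normal data with known variance σ², a Normal(μ₀, σ₀²) prior on μ is conjugate. Posterior precision = 1/σ₀² + n/σ²; posterior mean is the precision-weighted average of μ₀ and x̄.
σ₀² = 83.38² = 6952.2244, σ² = 21.09² = 444.7881. Prior precision 1/σ₀² = 1/6952.2244; data precision n/σ² = 10/444.7881.
w = (n/σ²)/(1/σ₀² + n/σ²) = n·σ₀²/(σ² + n·σ₀²) = 10·6952.2244/(444.7881 + 10·6952.2244) = 69522.244/69967.0321 = 0.9936.

0.9936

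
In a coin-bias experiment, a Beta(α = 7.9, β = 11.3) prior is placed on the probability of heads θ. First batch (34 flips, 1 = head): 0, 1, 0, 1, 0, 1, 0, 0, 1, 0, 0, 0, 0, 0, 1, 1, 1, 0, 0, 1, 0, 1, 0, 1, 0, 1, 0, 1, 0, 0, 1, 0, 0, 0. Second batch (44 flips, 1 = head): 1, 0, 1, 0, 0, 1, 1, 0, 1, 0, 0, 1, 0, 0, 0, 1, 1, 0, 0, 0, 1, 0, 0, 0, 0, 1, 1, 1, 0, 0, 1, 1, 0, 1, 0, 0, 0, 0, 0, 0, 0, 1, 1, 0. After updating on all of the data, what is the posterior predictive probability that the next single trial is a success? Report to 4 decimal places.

The Beta prior is conjugate to a Binomial/Bernoulli likelihood; the update adds successes to α and failures to β.
After batch 1: Beta(7.9+13, 11.3+21) = Beta(20.9, 32.3).
After batch 2: Beta(20.9+17, 32.3+27) = Beta(37.9, 59.3).
For a single future Bernoulli trial, P(success | data) = α/(α+β) = 0.3899.

0.3899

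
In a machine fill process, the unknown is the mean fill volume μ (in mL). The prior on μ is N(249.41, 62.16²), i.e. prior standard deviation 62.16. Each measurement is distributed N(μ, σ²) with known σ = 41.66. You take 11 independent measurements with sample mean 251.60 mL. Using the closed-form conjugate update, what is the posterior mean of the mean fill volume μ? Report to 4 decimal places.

For Normal data with known variance σ², a Normal(μ₀, σ₀²) prior on μ is conjugate. Posterior precision = 1/σ₀² + n/σ²; posterior mean is the precision-weighted average of μ₀ and x̄.
n·x̄ = 11·251.60 = 2767.6.
σ₀² = 62.16² = 3863.8656, σ² = 41.66² = 1735.5556; σ² + n·σ₀² = 1735.5556 + 11·3863.8656 = 44238.0772.
Posterior mean = (μ₀/σ₀² + n·x̄/σ²)/(1/σ₀² + n/σ²) = (σ²·μ₀ + σ₀²·n·x̄)/(σ² + n·σ₀²) = (1735.5556·249.41 + 3863.8656·2767.6)/44238.0772 = 11126499.356756/44238.0772 = 251.5141.

251.5141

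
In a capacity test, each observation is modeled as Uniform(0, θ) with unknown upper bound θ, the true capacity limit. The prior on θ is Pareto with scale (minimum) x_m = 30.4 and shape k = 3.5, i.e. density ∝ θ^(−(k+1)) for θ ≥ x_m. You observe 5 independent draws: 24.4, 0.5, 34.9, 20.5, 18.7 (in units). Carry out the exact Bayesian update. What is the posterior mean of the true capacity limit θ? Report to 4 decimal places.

A Pareto(scale x_m, shape k) prior on the upper bound θ of Uniform(0, θ) is conjugate: posterior is Pareto(max(x_m, max xᵢ), k + n).
Sample maximum = 34.9; prior scale x_m = 30.4 → posterior scale = max = 34.9.
Posterior shape = 3.5 + 5 = 8.5.
E[θ|data] = k·x_m/(k−1) = 8.5·34.9/7.5 = 39.5533.

39.5533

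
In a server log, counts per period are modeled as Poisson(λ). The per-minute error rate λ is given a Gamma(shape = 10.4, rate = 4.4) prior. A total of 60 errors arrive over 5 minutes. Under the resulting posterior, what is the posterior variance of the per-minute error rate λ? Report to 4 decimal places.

0.7967

With a Gamma(shape α, rate β) prior, the Poisson likelihood is conjugate: the posterior is Gamma(α + ΣXᵢ, β + n).
Posterior: Gamma(α+S, β+n) = Gamma(10.4+60, 4.4+5) = Gamma(70.4, 9.4).
Var = α/β² = 70.4/9.4² = 0.7967.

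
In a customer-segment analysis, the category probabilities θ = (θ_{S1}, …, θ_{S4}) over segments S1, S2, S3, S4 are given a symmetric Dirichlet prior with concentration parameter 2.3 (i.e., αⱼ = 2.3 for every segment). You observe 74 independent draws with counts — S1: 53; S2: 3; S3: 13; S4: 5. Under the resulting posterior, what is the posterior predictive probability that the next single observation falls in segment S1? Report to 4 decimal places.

The Dirichlet prior is conjugate to the Multinomial likelihood: each posterior αⱼ = prior αⱼ + observed count nⱼ.
Posterior concentration: (55.3, 5.3, 15.3, 7.3), total = 83.2.
P(next = S1 | data) = α_{S1}/Σα = 0.6647.

0.6647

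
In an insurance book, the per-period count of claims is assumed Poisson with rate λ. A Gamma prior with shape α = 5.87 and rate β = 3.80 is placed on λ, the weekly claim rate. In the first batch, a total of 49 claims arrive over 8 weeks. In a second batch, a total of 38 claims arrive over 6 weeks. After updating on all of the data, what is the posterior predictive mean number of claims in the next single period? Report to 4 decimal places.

5.2174

With a Gamma(shape α, rate β) prior, the Poisson likelihood is conjugate: the posterior is Gamma(α + ΣXᵢ, β + n).
After batch 1: Gamma(α+S, β+n) = Gamma(5.87+49, 3.80+8) = Gamma(54.87, 11.80).
After batch 2: Gamma(α+S, β+n) = Gamma(54.87+38, 11.80+6) = Gamma(92.87, 17.80).
The predictive distribution for one future period is NegBinom with mean α/β = 5.2174.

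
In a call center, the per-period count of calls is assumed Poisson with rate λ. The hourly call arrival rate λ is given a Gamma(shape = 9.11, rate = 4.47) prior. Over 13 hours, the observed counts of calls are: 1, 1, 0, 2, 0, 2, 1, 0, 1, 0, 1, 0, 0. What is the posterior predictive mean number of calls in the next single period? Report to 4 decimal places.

1.0366

With a Gamma(shape α, rate β) prior, the Poisson likelihood is conjugate: the posterior is Gamma(α + ΣXᵢ, β + n).
Sum of counts S = 9 over n = 13 hours.
Posterior: Gamma(α+S, β+n) = Gamma(9.11+9, 4.47+13) = Gamma(18.11, 17.47).
The predictive distribution for one future period is NegBinom with mean α/β = 1.0366.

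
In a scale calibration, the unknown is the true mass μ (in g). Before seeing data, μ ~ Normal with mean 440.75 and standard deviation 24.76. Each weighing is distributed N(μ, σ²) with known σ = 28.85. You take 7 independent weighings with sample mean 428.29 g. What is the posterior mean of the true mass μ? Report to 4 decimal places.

For Normal data with known variance σ², a Normal(μ₀, σ₀²) prior on μ is conjugate. Posterior precision = 1/σ₀² + n/σ²; posterior mean is the precision-weighted average of μ₀ and x̄.
n·x̄ = 7·428.29 = 2998.03.
σ₀² = 24.76² = 613.0576, σ² = 28.85² = 832.3225; σ² + n·σ₀² = 832.3225 + 7·613.0576 = 5123.7257.
Posterior mean = (μ₀/σ₀² + n·x̄/σ²)/(1/σ₀² + n/σ²) = (σ²·μ₀ + σ₀²·n·x̄)/(σ² + n·σ₀²) = (832.3225·440.75 + 613.0576·2998.03)/5123.7257 = 2204811.218403/5123.7257 = 430.3141.

430.3141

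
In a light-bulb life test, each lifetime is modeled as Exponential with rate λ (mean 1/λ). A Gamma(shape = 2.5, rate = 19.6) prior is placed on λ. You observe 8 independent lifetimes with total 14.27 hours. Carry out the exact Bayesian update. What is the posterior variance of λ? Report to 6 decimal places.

With a Gamma(shape α, rate β) prior on the exponential rate λ, the posterior after n observations with total T = Σxᵢ is Gamma(α+n, β+T).
Posterior: Gamma(2.5+8, 19.6+14.27) = Gamma(10.5, 33.87).
Var = α/β² = 0.009153.

0.009153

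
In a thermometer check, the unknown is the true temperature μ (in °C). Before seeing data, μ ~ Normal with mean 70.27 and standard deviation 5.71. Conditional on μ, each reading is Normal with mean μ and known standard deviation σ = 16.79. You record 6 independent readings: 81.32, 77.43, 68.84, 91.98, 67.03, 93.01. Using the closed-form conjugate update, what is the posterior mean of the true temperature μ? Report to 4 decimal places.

For Normal data with known variance σ², a Normal(μ₀, σ₀²) prior on μ is conjugate. Posterior precision = 1/σ₀² + n/σ²; posterior mean is the precision-weighted average of μ₀ and x̄.
Σxᵢ = 81.32 + 77.43 + 68.84 + 91.98 + 67.03 + 93.01 = 479.61, so n·x̄ = 479.61.
σ₀² = 5.71² = 32.6041, σ² = 16.79² = 281.9041; σ² + n·σ₀² = 281.9041 + 6·32.6041 = 477.5287.
Posterior mean = (μ₀/σ₀² + n·x̄/σ²)/(1/σ₀² + n/σ²) = (σ²·μ₀ + σ₀²·n·x̄)/(σ² + n·σ₀²) = (281.9041·70.27 + 32.6041·479.61)/477.5287 = 35446.653508/477.5287 = 74.2294.

74.2294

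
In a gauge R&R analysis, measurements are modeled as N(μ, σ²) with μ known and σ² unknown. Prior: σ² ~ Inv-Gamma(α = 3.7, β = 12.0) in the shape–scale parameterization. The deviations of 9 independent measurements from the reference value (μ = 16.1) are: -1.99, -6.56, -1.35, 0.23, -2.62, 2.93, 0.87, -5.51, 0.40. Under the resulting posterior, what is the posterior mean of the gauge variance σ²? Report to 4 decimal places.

8.3052

With known mean μ and an Inverse-Gamma(α, β) prior on σ², the Normal likelihood is conjugate: posterior is Inv-Gamma(α + n/2, β + Σ(xᵢ−μ)²/2).
Σ(xᵢ−μ)² = (-1.99)² + (-6.56)² + (-1.35)² + (0.23)² + (-2.62)² + (2.93)² + (0.87)² + (-5.51)² + (0.40)² = 95.5954.
Posterior: Inv-Gamma(3.7 + 9/2, 12.0 + 95.5954/2) = Inv-Gamma(8.20, 59.79770).
E[σ²|data] = β/(α−1) = 59.79770/7.20 = 8.3052.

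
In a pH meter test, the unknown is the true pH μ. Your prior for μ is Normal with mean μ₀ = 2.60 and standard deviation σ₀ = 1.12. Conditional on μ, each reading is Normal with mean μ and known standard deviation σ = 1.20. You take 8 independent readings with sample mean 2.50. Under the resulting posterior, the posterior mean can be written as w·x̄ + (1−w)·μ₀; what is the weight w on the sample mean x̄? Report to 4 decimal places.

0.8745

For Normal data with known variance σ², a Normal(μ₀, σ₀²) prior on μ is conjugate. Posterior precision = 1/σ₀² + n/σ²; posterior mean is the precision-weighted average of μ₀ and x̄.
σ₀² = 1.12² = 1.2544, σ² = 1.20² = 1.44. Prior precision 1/σ₀² = 1/1.2544; data precision n/σ² = 8/1.44.
w = (n/σ²)/(1/σ₀² + n/σ²) = n·σ₀²/(σ² + n·σ₀²) = 8·1.2544/(1.44 + 8·1.2544) = 10.0352/11.4752 = 0.8745.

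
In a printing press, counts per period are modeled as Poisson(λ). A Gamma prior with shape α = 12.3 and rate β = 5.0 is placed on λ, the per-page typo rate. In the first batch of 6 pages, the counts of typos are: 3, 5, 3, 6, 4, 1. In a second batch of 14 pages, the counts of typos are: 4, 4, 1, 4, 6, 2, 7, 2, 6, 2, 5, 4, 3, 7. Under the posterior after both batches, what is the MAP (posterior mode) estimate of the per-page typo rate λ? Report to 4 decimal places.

3.6120

With a Gamma(shape α, rate β) prior, the Poisson likelihood is conjugate: the posterior is Gamma(α + ΣXᵢ, β + n).
Batch 1: sum of counts S = 22 over n = 6 pages.
After batch 1: Gamma(α+S, β+n) = Gamma(12.3+22, 5.0+6) = Gamma(34.3, 11.0).
Batch 2: sum of counts S = 57 over n = 14 pages.
After batch 2: Gamma(α+S, β+n) = Gamma(34.3+57, 11.0+14) = Gamma(91.3, 25.0).
Mode of Gamma(α,β) for α≥1 is (α−1)/β = 90.3/25.0 = 3.6120.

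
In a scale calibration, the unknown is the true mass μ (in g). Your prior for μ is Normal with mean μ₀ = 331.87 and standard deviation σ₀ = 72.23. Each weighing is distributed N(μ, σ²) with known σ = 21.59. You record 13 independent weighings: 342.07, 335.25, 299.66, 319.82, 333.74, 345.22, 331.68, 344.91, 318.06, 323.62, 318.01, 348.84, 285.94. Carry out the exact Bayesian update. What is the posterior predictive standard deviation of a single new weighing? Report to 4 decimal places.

22.3995

For Normal data with known variance σ², a Normal(μ₀, σ₀²) prior on μ is conjugate. Posterior precision = 1/σ₀² + n/σ²; posterior mean is the precision-weighted average of μ₀ and x̄.
σ₀² = 72.23² = 5217.1729, σ² = 21.59² = 466.1281; σ² + n·σ₀² = 466.1281 + 13·5217.1729 = 68289.3758.
Posterior precision = 1/σ₀² + n/σ² = 1/5217.1729 + 13/466.1281 = (σ² + n·σ₀²)/(σ₀²σ²) = 68289.3758/(5217.1729·466.1281); posterior variance σₙ² = σ₀²σ²/(σ² + n·σ₀²) = 5217.1729·466.1281/68289.3758 = 35.611263.
Predictive variance for one new observation = σₙ² + σ² = 5217.1729·466.1281/68289.3758 + 466.1281 = σ²·(σ₀² + 68289.3758)/68289.3758 = 466.1281·73506.5487/68289.3758 = 501.739363; SD = √(466.1281·73506.5487/68289.3758) = 22.3995.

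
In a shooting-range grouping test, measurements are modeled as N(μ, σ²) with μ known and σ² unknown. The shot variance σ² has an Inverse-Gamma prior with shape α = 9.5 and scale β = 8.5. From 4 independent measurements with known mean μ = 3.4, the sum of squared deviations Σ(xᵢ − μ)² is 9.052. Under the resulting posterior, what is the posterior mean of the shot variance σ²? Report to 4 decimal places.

With known mean μ and an Inverse-Gamma(α, β) prior on σ², the Normal likelihood is conjugate: posterior is Inv-Gamma(α + n/2, β + Σ(xᵢ−μ)²/2).
Posterior: Inv-Gamma(9.5 + 4/2, 8.5 + 9.052/2) = Inv-Gamma(11.50, 13.0260).
E[σ²|data] = β/(α−1) = 13.0260/10.50 = 1.2406.

1.2406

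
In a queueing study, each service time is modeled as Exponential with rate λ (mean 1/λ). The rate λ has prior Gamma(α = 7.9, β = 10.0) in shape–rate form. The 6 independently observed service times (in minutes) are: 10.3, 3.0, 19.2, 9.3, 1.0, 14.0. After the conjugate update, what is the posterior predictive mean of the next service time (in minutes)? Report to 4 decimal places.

With a Gamma(shape α, rate β) prior on the exponential rate λ, the posterior after n observations with total T = Σxᵢ is Gamma(α+n, β+T).
Sum of observations T = 56.8 minutes; n = 6.
Posterior: Gamma(7.9+6, 10.0+56.8) = Gamma(13.9, 66.8).
The predictive distribution for the next observation is Lomax; its mean is β/(α−1) = 66.8/12.9 = 5.1783.

5.1783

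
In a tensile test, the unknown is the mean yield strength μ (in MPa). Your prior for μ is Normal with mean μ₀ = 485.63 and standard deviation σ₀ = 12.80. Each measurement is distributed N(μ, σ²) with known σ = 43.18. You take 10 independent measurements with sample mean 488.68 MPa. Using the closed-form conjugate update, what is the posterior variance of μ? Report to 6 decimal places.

For Normal data with known variance σ², a Normal(μ₀, σ₀²) prior on μ is conjugate. Posterior precision = 1/σ₀² + n/σ²; posterior mean is the precision-weighted average of μ₀ and x̄.
σ₀² = 12.80² = 163.84, σ² = 43.18² = 1864.5124; σ² + n·σ₀² = 1864.5124 + 10·163.84 = 3502.9124.
Posterior precision = 1/σ₀² + n/σ² = 1/163.84 + 10/1864.5124 = (σ² + n·σ₀²)/(σ₀²σ²) = 3502.9124/(163.84·1864.5124); posterior variance σₙ² = σ₀²σ²/(σ² + n·σ₀²) = 163.84·1864.5124/3502.9124 = 87.207922.

87.207922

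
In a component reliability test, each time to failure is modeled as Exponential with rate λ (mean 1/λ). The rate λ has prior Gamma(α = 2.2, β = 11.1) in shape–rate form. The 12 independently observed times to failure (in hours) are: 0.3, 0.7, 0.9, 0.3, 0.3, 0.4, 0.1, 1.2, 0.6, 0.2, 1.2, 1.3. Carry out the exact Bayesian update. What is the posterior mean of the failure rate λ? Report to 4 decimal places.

With a Gamma(shape α, rate β) prior on the exponential rate λ, the posterior after n observations with total T = Σxᵢ is Gamma(α+n, β+T).
Sum of observations T = 7.5 hours; n = 12.
Posterior: Gamma(2.2+12, 11.1+7.5) = Gamma(14.2, 18.6).
Posterior mean of λ = α/β = 14.2/18.6 = 0.7634.

0.7634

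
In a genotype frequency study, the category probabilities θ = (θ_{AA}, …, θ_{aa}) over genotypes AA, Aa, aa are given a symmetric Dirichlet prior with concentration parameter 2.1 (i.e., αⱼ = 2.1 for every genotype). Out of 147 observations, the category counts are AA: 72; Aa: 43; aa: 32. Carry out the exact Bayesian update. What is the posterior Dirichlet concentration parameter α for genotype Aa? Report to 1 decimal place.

45.1

The Dirichlet prior is conjugate to the Multinomial likelihood: each posterior αⱼ = prior αⱼ + observed count nⱼ.
Posterior concentration: (74.1, 45.1, 34.1), total = 153.3.
α_{Aa} = 2.1 + 43 = 45.1.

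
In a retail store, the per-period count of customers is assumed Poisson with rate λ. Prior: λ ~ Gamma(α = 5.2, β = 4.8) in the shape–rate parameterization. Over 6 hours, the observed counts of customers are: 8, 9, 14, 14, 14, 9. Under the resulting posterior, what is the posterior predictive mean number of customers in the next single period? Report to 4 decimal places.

With a Gamma(shape α, rate β) prior, the Poisson likelihood is conjugate: the posterior is Gamma(α + ΣXᵢ, β + n).
Sum of counts S = 68 over n = 6 hours.
Posterior: Gamma(α+S, β+n) = Gamma(5.2+68, 4.8+6) = Gamma(73.2, 10.8).
The predictive distribution for one future period is NegBinom with mean α/β = 6.7778.

6.7778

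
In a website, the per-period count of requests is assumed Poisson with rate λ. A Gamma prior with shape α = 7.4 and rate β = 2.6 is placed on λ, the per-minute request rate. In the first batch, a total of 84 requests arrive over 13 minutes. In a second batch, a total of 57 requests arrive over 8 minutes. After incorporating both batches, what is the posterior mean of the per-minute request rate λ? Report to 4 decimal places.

6.2881

With a Gamma(shape α, rate β) prior, the Poisson likelihood is conjugate: the posterior is Gamma(α + ΣXᵢ, β + n).
After batch 1: Gamma(α+S, β+n) = Gamma(7.4+84, 2.6+13) = Gamma(91.4, 15.6).
After batch 2: Gamma(α+S, β+n) = Gamma(91.4+57, 15.6+8) = Gamma(148.4, 23.6).
Posterior mean = α/β = 148.4/23.6 = 6.2881.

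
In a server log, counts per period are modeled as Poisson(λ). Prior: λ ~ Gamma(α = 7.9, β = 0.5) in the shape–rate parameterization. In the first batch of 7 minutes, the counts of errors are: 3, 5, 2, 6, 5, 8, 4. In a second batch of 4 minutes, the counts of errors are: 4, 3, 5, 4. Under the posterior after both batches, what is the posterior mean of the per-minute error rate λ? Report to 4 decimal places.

With a Gamma(shape α, rate β) prior, the Poisson likelihood is conjugate: the posterior is Gamma(α + ΣXᵢ, β + n).
Batch 1: sum of counts S = 33 over n = 7 minutes.
After batch 1: Gamma(α+S, β+n) = Gamma(7.9+33, 0.5+7) = Gamma(40.9, 7.5).
Batch 2: sum of counts S = 16 over n = 4 minutes.
After batch 2: Gamma(α+S, β+n) = Gamma(40.9+16, 7.5+4) = Gamma(56.9, 11.5).
Posterior mean = α/β = 56.9/11.5 = 4.9478.

4.9478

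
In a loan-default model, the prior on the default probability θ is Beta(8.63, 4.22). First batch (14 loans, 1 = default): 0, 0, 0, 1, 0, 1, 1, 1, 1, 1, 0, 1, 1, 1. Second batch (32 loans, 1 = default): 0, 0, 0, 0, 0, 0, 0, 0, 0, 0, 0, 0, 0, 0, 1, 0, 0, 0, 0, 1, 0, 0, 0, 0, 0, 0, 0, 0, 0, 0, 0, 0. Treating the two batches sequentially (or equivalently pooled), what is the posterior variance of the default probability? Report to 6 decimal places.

The Beta prior is conjugate to a Binomial/Bernoulli likelihood; the update adds successes to α and failures to β.
After batch 1: Beta(8.63+9, 4.22+5) = Beta(17.63, 9.22).
After batch 2: Beta(17.63+2, 9.22+30) = Beta(19.63, 39.22).
Var = αβ/((α+β)²(α+β+1)) = 19.63·39.22/(58.85²·59.85) = 0.003714.

0.003714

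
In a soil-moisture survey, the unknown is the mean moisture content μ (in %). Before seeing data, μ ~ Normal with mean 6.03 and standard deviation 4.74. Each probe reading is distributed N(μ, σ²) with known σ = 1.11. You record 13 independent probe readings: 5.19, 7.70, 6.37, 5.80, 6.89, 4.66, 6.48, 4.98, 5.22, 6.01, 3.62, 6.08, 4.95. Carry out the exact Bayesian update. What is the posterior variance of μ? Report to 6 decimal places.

For Normal data with known variance σ², a Normal(μ₀, σ₀²) prior on μ is conjugate. Posterior precision = 1/σ₀² + n/σ²; posterior mean is the precision-weighted average of μ₀ and x̄.
σ₀² = 4.74² = 22.4676, σ² = 1.11² = 1.2321; σ² + n·σ₀² = 1.2321 + 13·22.4676 = 293.3109.
Posterior precision = 1/σ₀² + n/σ² = 1/22.4676 + 13/1.2321 = (σ² + n·σ₀²)/(σ₀²σ²) = 293.3109/(22.4676·1.2321); posterior variance σₙ² = σ₀²σ²/(σ² + n·σ₀²) = 22.4676·1.2321/293.3109 = 0.094379.

0.094379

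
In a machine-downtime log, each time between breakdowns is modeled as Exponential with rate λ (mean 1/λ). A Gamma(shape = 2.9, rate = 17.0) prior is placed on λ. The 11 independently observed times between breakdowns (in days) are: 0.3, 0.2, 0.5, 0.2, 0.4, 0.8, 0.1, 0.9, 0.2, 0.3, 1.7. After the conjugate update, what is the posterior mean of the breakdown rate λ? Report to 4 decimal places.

0.6150

With a Gamma(shape α, rate β) prior on the exponential rate λ, the posterior after n observations with total T = Σxᵢ is Gamma(α+n, β+T).
Sum of observations T = 5.6 days; n = 11.
Posterior: Gamma(2.9+11, 17.0+5.6) = Gamma(13.9, 22.6).
Posterior mean of λ = α/β = 13.9/22.6 = 0.6150.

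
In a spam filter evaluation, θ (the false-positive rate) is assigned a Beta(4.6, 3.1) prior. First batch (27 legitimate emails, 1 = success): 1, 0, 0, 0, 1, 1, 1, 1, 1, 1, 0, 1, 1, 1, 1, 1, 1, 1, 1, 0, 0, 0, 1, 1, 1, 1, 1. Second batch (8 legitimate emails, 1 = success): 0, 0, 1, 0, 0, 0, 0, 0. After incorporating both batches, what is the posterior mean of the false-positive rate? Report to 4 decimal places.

0.5995

The Beta prior is conjugate to a Binomial/Bernoulli likelihood; the update adds successes to α and failures to β.
After batch 1: Beta(4.6+20, 3.1+7) = Beta(24.6, 10.1).
After batch 2: Beta(24.6+1, 10.1+7) = Beta(25.6, 17.1).
Posterior mean = α/(α+β) = 25.6/42.7 = 0.5995.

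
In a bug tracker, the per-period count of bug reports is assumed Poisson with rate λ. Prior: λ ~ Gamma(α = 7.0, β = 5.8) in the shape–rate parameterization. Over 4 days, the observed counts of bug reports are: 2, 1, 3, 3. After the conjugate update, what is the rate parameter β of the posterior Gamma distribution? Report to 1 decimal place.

9.8

With a Gamma(shape α, rate β) prior, the Poisson likelihood is conjugate: the posterior is Gamma(α + ΣXᵢ, β + n).
Sum of counts S = 9 over n = 4 days.
Posterior: Gamma(α+S, β+n) = Gamma(7.0+9, 5.8+4) = Gamma(16.0, 9.8).
Posterior β = 9.8.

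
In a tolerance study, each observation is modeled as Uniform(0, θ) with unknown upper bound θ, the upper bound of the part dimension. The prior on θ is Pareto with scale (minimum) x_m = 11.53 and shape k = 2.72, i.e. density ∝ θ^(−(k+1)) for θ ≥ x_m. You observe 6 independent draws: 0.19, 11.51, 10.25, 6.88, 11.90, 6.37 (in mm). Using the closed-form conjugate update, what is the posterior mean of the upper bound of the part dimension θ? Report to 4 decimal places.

A Pareto(scale x_m, shape k) prior on the upper bound θ of Uniform(0, θ) is conjugate: posterior is Pareto(max(x_m, max xᵢ), k + n).
Sample maximum = 11.90; prior scale x_m = 11.53 → posterior scale = max = 11.90.
Posterior shape = 2.72 + 6 = 8.72.
E[θ|data] = k·x_m/(k−1) = 8.72·11.90/7.72 = 13.4415.

13.4415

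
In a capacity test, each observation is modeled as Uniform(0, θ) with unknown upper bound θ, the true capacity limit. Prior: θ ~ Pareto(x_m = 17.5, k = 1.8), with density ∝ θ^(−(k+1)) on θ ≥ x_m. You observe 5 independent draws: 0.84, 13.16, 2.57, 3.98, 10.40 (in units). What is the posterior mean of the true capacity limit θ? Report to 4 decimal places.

20.5172

A Pareto(scale x_m, shape k) prior on the upper bound θ of Uniform(0, θ) is conjugate: posterior is Pareto(max(x_m, max xᵢ), k + n).
Sample maximum = 13.16; prior scale x_m = 17.5 → posterior scale = max = 17.50.
Posterior shape = 1.8 + 5 = 6.8.
E[θ|data] = k·x_m/(k−1) = 6.8·17.50/5.8 = 20.5172.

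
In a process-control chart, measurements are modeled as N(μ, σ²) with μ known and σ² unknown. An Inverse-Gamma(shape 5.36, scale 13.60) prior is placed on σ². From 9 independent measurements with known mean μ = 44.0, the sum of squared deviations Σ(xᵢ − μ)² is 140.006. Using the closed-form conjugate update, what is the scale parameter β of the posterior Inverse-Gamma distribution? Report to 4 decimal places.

83.6030

With known mean μ and an Inverse-Gamma(α, β) prior on σ², the Normal likelihood is conjugate: posterior is Inv-Gamma(α + n/2, β + Σ(xᵢ−μ)²/2).
Posterior: Inv-Gamma(5.36 + 9/2, 13.60 + 140.006/2) = Inv-Gamma(9.86, 83.6030).
Posterior β = 83.6030.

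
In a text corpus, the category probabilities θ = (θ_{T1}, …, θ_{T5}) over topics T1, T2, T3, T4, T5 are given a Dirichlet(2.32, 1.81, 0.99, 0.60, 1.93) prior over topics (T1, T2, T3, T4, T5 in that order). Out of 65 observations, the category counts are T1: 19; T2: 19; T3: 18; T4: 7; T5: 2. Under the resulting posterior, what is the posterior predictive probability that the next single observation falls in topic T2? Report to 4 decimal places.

0.2864

The Dirichlet prior is conjugate to the Multinomial likelihood: each posterior αⱼ = prior αⱼ + observed count nⱼ.
Posterior concentration: (21.32, 20.81, 18.99, 7.60, 3.93), total = 72.65.
P(next = T2 | data) = α_{T2}/Σα = 0.2864.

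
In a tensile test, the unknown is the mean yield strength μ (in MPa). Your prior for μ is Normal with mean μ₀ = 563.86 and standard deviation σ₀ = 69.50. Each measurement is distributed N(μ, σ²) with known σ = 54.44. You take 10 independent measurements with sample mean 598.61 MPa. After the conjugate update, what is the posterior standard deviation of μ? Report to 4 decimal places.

For Normal data with known variance σ², a Normal(μ₀, σ₀²) prior on μ is conjugate. Posterior precision = 1/σ₀² + n/σ²; posterior mean is the precision-weighted average of μ₀ and x̄.
σ₀² = 69.50² = 4830.25, σ² = 54.44² = 2963.7136; σ² + n·σ₀² = 2963.7136 + 10·4830.25 = 51266.2136.
Posterior precision = 1/σ₀² + n/σ² = 1/4830.25 + 10/2963.7136 = (σ² + n·σ₀²)/(σ₀²σ²) = 51266.2136/(4830.25·2963.7136); posterior variance σₙ² = σ₀²σ²/(σ² + n·σ₀²) = 4830.25·2963.7136/51266.2136 = 279.238052.
Posterior SD = √σₙ² = √(4830.25·2963.7136/51266.2136) = 16.7104.

16.7104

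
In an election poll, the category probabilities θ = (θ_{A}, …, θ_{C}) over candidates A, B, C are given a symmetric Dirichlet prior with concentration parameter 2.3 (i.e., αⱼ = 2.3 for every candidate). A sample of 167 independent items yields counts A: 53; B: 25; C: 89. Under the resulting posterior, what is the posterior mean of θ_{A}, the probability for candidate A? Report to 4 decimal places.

0.3180

The Dirichlet prior is conjugate to the Multinomial likelihood: each posterior αⱼ = prior αⱼ + observed count nⱼ.
Posterior concentration: (55.3, 27.3, 91.3), total = 173.9.
E[θ_{A}|data] = α_{A}/Σα = 55.3/173.9 = 0.3180.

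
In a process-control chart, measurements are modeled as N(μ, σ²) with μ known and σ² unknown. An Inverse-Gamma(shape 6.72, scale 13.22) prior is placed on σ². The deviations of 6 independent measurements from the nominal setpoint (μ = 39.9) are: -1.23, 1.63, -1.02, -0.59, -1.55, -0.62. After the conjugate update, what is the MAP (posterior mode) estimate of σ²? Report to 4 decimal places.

With known mean μ and an Inverse-Gamma(α, β) prior on σ², the Normal likelihood is conjugate: posterior is Inv-Gamma(α + n/2, β + Σ(xᵢ−μ)²/2).
Σ(xᵢ−μ)² = (-1.23)² + (1.63)² + (-1.02)² + (-0.59)² + (-1.55)² + (-0.62)² = 8.3452.
Posterior: Inv-Gamma(6.72 + 6/2, 13.22 + 8.3452/2) = Inv-Gamma(9.72, 17.39260).
Mode = β/(α+1) = 17.39260/10.72 = 1.6224.

1.6224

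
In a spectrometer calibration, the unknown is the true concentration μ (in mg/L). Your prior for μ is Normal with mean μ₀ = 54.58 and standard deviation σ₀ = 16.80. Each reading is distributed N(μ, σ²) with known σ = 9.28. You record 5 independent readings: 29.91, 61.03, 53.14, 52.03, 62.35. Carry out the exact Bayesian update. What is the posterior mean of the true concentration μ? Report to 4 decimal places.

For Normal data with known variance σ², a Normal(μ₀, σ₀²) prior on μ is conjugate. Posterior precision = 1/σ₀² + n/σ²; posterior mean is the precision-weighted average of μ₀ and x̄.
Σxᵢ = 29.91 + 61.03 + 53.14 + 52.03 + 62.35 = 258.46, so n·x̄ = 258.46.
σ₀² = 16.80² = 282.24, σ² = 9.28² = 86.1184; σ² + n·σ₀² = 86.1184 + 5·282.24 = 1497.3184.
Posterior mean = (μ₀/σ₀² + n·x̄/σ²)/(1/σ₀² + n/σ²) = (σ²·μ₀ + σ₀²·n·x̄)/(σ² + n·σ₀²) = (86.1184·54.58 + 282.24·258.46)/1497.3184 = 77648.092672/1497.3184 = 51.8581.

51.8581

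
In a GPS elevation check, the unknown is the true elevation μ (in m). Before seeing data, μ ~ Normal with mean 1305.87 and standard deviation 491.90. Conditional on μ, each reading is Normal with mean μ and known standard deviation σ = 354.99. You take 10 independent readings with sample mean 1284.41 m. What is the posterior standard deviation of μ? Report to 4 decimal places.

109.4439

For Normal data with known variance σ², a Normal(μ₀, σ₀²) prior on μ is conjugate. Posterior precision = 1/σ₀² + n/σ²; posterior mean is the precision-weighted average of μ₀ and x̄.
σ₀² = 491.90² = 241965.61, σ² = 354.99² = 126017.9001; σ² + n·σ₀² = 126017.9001 + 10·241965.61 = 2545674.0001.
Posterior precision = 1/σ₀² + n/σ² = 1/241965.61 + 10/126017.9001 = (σ² + n·σ₀²)/(σ₀²σ²) = 2545674.0001/(241965.61·126017.9001); posterior variance σₙ² = σ₀²σ²/(σ² + n·σ₀²) = 241965.61·126017.9001/2545674.0001 = 11977.966569.
Posterior SD = √σₙ² = √(241965.61·126017.9001/2545674.0001) = 109.4439.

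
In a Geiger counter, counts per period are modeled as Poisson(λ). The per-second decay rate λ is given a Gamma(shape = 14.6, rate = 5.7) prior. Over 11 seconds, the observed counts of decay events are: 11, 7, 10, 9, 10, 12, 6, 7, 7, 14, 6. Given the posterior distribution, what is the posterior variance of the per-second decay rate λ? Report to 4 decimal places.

0.4073

With a Gamma(shape α, rate β) prior, the Poisson likelihood is conjugate: the posterior is Gamma(α + ΣXᵢ, β + n).
Sum of counts S = 99 over n = 11 seconds.
Posterior: Gamma(α+S, β+n) = Gamma(14.6+99, 5.7+11) = Gamma(113.6, 16.7).
Var = α/β² = 113.6/16.7² = 0.4073.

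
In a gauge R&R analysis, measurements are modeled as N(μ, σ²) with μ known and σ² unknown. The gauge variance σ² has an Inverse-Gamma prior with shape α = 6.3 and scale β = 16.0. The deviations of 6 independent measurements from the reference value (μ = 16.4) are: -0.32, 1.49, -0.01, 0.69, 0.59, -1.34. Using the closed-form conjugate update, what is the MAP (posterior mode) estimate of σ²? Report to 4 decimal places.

With known mean μ and an Inverse-Gamma(α, β) prior on σ², the Normal likelihood is conjugate: posterior is Inv-Gamma(α + n/2, β + Σ(xᵢ−μ)²/2).
Σ(xᵢ−μ)² = (-0.32)² + (1.49)² + (-0.01)² + (0.69)² + (0.59)² + (-1.34)² = 4.9424.
Posterior: Inv-Gamma(6.3 + 6/2, 16.0 + 4.9424/2) = Inv-Gamma(9.30, 18.47120).
Mode = β/(α+1) = 18.47120/10.30 = 1.7933.

1.7933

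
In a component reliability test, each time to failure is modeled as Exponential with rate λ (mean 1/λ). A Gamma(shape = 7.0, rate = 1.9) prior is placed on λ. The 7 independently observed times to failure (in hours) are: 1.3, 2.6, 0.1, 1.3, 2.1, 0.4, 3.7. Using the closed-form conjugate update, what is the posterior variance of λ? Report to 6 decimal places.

With a Gamma(shape α, rate β) prior on the exponential rate λ, the posterior after n observations with total T = Σxᵢ is Gamma(α+n, β+T).
Sum of observations T = 11.5 hours; n = 7.
Posterior: Gamma(7.0+7, 1.9+11.5) = Gamma(14.0, 13.4).
Var = α/β² = 0.077968.

0.077968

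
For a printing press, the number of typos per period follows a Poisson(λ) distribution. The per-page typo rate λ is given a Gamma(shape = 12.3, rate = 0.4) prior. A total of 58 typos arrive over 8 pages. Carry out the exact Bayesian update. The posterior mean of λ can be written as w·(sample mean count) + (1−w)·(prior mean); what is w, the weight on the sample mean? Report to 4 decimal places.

With a Gamma(shape α, rate β) prior, the Poisson likelihood is conjugate: the posterior is Gamma(α + ΣXᵢ, β + n).
Posterior mean = (α₀+S)/(β₀+n) = [n/(β₀+n)]·(S/n) + [β₀/(β₀+n)]·(α₀/β₀), so only n and β₀ enter the weight.
Weight on data w = n/(β₀+n) = 8/(0.4+8) = 8/8.4 = 0.9524.

0.9524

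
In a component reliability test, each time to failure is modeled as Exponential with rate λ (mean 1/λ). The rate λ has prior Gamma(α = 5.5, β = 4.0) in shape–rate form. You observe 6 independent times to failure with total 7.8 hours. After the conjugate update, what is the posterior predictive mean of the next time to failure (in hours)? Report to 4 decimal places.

1.1238

With a Gamma(shape α, rate β) prior on the exponential rate λ, the posterior after n observations with total T = Σxᵢ is Gamma(α+n, β+T).
Posterior: Gamma(5.5+6, 4.0+7.8) = Gamma(11.5, 11.8).
The predictive distribution for the next observation is Lomax; its mean is β/(α−1) = 11.8/10.5 = 1.1238.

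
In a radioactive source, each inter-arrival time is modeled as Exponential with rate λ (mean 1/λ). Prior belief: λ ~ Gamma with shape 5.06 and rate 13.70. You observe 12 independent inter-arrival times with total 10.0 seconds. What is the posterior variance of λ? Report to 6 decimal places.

With a Gamma(shape α, rate β) prior on the exponential rate λ, the posterior after n observations with total T = Σxᵢ is Gamma(α+n, β+T).
Posterior: Gamma(5.06+12, 13.70+10.0) = Gamma(17.06, 23.70).
Var = α/β² = 0.030373.

0.030373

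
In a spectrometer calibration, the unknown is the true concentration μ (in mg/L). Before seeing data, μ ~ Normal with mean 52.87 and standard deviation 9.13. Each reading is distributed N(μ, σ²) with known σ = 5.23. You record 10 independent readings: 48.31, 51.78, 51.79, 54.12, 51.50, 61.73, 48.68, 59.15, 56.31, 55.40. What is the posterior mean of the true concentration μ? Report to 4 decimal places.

For Normal data with known variance σ², a Normal(μ₀, σ₀²) prior on μ is conjugate. Posterior precision = 1/σ₀² + n/σ²; posterior mean is the precision-weighted average of μ₀ and x̄.
Σxᵢ = 48.31 + 51.78 + 51.79 + 54.12 + 51.50 + 61.73 + 48.68 + 59.15 + 56.31 + 55.40 = 538.77, so n·x̄ = 538.77.
σ₀² = 9.13² = 83.3569, σ² = 5.23² = 27.3529; σ² + n·σ₀² = 27.3529 + 10·83.3569 = 860.9219.
Posterior mean = (μ₀/σ₀² + n·x̄/σ²)/(1/σ₀² + n/σ²) = (σ²·μ₀ + σ₀²·n·x̄)/(σ² + n·σ₀²) = (27.3529·52.87 + 83.3569·538.77)/860.9219 = 46356.344836/860.9219 = 53.8450.

53.8450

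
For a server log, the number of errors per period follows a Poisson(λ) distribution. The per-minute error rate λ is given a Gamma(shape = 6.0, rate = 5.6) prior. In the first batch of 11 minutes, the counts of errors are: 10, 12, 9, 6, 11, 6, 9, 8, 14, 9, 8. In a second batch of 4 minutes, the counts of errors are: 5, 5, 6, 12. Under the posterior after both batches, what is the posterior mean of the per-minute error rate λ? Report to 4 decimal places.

With a Gamma(shape α, rate β) prior, the Poisson likelihood is conjugate: the posterior is Gamma(α + ΣXᵢ, β + n).
Batch 1: sum of counts S = 102 over n = 11 minutes.
After batch 1: Gamma(α+S, β+n) = Gamma(6.0+102, 5.6+11) = Gamma(108.0, 16.6).
Batch 2: sum of counts S = 28 over n = 4 minutes.
After batch 2: Gamma(α+S, β+n) = Gamma(108.0+28, 16.6+4) = Gamma(136.0, 20.6).
Posterior mean = α/β = 136.0/20.6 = 6.6019.

6.6019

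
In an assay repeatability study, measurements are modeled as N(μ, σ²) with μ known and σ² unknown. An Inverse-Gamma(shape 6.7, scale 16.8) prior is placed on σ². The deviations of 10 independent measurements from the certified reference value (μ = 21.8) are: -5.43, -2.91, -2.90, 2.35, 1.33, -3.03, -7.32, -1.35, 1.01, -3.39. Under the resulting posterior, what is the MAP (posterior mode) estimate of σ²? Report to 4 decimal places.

With known mean μ and an Inverse-Gamma(α, β) prior on σ², the Normal likelihood is conjugate: posterior is Inv-Gamma(α + n/2, β + Σ(xᵢ−μ)²/2).
Σ(xᵢ−μ)² = (-5.43)² + (-2.91)² + (-2.90)² + (2.35)² + (1.33)² + (-3.03)² + (-7.32)² + (-1.35)² + (1.01)² + (-3.39)² = 130.7524.
Posterior: Inv-Gamma(6.7 + 10/2, 16.8 + 130.7524/2) = Inv-Gamma(11.70, 82.17620).
Mode = β/(α+1) = 82.17620/12.70 = 6.4706.

6.4706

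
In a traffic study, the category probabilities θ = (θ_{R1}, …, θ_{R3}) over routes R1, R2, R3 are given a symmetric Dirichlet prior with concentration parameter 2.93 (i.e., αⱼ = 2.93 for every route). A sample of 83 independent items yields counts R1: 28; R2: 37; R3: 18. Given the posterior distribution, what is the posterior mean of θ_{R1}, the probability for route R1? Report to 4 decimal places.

0.3370

The Dirichlet prior is conjugate to the Multinomial likelihood: each posterior αⱼ = prior αⱼ + observed count nⱼ.
Posterior concentration: (30.93, 39.93, 20.93), total = 91.79.
E[θ_{R1}|data] = α_{R1}/Σα = 30.93/91.79 = 0.3370.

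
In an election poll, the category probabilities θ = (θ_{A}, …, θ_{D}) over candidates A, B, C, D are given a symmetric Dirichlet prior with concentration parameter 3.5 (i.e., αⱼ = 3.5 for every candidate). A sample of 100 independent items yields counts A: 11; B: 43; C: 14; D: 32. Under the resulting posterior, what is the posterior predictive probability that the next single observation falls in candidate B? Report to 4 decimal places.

0.4079

The Dirichlet prior is conjugate to the Multinomial likelihood: each posterior αⱼ = prior αⱼ + observed count nⱼ.
Posterior concentration: (14.5, 46.5, 17.5, 35.5), total = 114.0.
P(next = B | data) = α_{B}/Σα = 0.4079.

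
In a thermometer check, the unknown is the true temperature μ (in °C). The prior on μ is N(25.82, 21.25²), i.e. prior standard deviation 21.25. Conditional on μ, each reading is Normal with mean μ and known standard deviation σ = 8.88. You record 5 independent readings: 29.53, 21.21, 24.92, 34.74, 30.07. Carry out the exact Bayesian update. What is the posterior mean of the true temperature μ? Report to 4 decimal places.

For Normal data with known variance σ², a Normal(μ₀, σ₀²) prior on μ is conjugate. Posterior precision = 1/σ₀² + n/σ²; posterior mean is the precision-weighted average of μ₀ and x̄.
Σxᵢ = 29.53 + 21.21 + 24.92 + 34.74 + 30.07 = 140.47, so n·x̄ = 140.47.
σ₀² = 21.25² = 451.5625, σ² = 8.88² = 78.8544; σ² + n·σ₀² = 78.8544 + 5·451.5625 = 2336.6669.
Posterior mean = (μ₀/σ₀² + n·x̄/σ²)/(1/σ₀² + n/σ²) = (σ²·μ₀ + σ₀²·n·x̄)/(σ² + n·σ₀²) = (78.8544·25.82 + 451.5625·140.47)/2336.6669 = 65467.004983/2336.6669 = 28.0173.

28.0173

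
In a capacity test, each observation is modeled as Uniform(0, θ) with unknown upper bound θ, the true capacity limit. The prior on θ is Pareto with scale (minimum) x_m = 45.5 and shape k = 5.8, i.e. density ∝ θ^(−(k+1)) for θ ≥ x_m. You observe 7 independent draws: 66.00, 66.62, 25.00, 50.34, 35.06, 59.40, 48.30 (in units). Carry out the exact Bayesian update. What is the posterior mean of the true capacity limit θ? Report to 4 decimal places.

72.2658

A Pareto(scale x_m, shape k) prior on the upper bound θ of Uniform(0, θ) is conjugate: posterior is Pareto(max(x_m, max xᵢ), k + n).
Sample maximum = 66.62; prior scale x_m = 45.5 → posterior scale = max = 66.62.
Posterior shape = 5.8 + 7 = 12.8.
E[θ|data] = k·x_m/(k−1) = 12.8·66.62/11.8 = 72.2658.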